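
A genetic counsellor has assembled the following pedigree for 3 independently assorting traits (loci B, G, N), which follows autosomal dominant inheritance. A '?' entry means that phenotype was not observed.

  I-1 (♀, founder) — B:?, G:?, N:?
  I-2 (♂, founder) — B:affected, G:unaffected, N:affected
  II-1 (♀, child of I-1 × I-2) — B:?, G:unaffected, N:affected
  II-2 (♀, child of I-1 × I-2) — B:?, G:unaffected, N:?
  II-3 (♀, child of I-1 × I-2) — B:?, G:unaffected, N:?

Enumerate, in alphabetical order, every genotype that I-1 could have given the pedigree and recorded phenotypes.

I-1 ∈ {BB Gg NN, BB Gg Nn, BB Gg nn, BB gg NN, BB gg Nn, BB gg nn, Bb Gg NN, Bb Gg Nn, Bb Gg nn, Bb gg NN, Bb gg Nn, Bb gg nn, bb Gg NN, bb Gg Nn, bb Gg nn, bb gg NN, bb gg Nn, bb gg nn}

B/I-1 ? ·: bb|Bb|BB
B/I-2 aff ·: Bb|BB
B/II-1 ? I-1×I-2: bb|Bb|BB
B/II-2 ? I-1×I-2: bb|Bb|BB
B/II-3 ? I-1×I-2: bb|Bb|BB
⇒ B over [I-1,I-2,II-1,II-2,II-3]: 53 consistent
G/I-1 ? ·: gg|Gg
G/I-2 un ·: gg
G/II-1 un I-1×I-2: gg
G/II-2 un I-1×I-2: gg
G/II-3 un I-1×I-2: gg
⇒ G over [I-1,I-2,II-1,II-2,II-3]: 2 consistent
N/I-1 ? ·: nn|Nn|NN
N/I-2 aff ·: Nn|NN
N/II-1 aff I-1×I-2: Nn|NN
N/II-2 ? I-1×I-2: nn|Nn|NN
N/II-3 ? I-1×I-2: nn|Nn|NN
⇒ N over [I-1,I-2,II-1,II-2,II-3]: 40 consistent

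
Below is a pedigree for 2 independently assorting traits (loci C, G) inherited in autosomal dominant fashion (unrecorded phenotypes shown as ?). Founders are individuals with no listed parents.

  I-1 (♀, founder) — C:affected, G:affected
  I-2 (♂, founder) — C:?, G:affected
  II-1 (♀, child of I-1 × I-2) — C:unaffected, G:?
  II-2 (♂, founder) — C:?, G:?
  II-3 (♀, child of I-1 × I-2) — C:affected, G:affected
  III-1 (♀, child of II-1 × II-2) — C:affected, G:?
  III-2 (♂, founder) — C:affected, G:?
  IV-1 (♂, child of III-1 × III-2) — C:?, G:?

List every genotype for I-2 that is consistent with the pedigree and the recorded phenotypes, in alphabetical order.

C/I-1 aff ·: Cc
C/I-2 ? ·: cc|Cc
C/II-1 un I-1×I-2: cc
C/II-2 ? ·: Cc|CC
C/II-3 aff I-1×I-2: Cc|CC
C/III-1 aff II-1×II-2: Cc
C/III-2 aff ·: Cc|CC
C/IV-1 ? III-1×III-2: cc|Cc|CC
⇒ C over [I-1,I-2,II-1,II-2,II-3,III-1,III-2,IV-1]: 30 consistent
G/I-1 aff ·: Gg|GG
G/I-2 aff ·: Gg|GG
G/II-1 ? I-1×I-2: gg|Gg|GG
G/II-2 ? ·: gg|Gg|GG
G/II-3 aff I-1×I-2: Gg|GG
G/III-1 ? II-1×II-2: gg|Gg|GG
G/III-2 ? ·: gg|Gg|GG
G/IV-1 ? III-1×III-2: gg|Gg|GG
⇒ G over [I-1,I-2,II-1,II-2,II-3,III-1,III-2,IV-1]: 420 consistent

I-2 ∈ {Cc GG, Cc Gg, cc GG, cc Gg}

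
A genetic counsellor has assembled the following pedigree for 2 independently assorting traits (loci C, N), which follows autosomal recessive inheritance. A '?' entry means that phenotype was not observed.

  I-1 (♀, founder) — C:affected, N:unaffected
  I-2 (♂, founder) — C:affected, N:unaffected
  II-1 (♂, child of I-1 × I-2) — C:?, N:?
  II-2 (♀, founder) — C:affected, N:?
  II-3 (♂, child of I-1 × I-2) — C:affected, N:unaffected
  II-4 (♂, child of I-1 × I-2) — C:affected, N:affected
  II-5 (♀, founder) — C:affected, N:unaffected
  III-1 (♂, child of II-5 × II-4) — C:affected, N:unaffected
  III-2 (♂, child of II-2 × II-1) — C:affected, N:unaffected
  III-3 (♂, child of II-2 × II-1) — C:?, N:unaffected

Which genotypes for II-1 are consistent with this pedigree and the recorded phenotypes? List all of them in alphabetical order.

C/I-1 aff ·: cc
C/I-2 aff ·: cc
C/II-1 ? I-1×I-2: cc
C/II-2 aff ·: cc
C/II-3 aff I-1×I-2: cc
C/II-4 aff I-1×I-2: cc
C/II-5 aff ·: cc
C/III-1 aff II-5×II-4: cc
C/III-2 aff II-2×II-1: cc
C/III-3 ? II-2×II-1: cc
⇒ C over [I-1,I-2,II-1,II-2,II-3,II-4,II-5,III-1,III-2,III-3]: 1 consistent
N/I-1 un ·: Nn
N/I-2 un ·: Nn
N/II-1 ? I-1×I-2: NN|Nn|nn
N/II-2 ? ·: NN|Nn|nn
N/II-3 un I-1×I-2: NN|Nn
N/II-4 aff I-1×I-2: nn
N/II-5 un ·: NN|Nn
N/III-1 un II-5×II-4: Nn
N/III-2 un II-2×II-1: NN|Nn
N/III-3 un II-2×II-1: NN|Nn
⇒ N over [I-1,I-2,II-1,II-2,II-3,II-4,II-5,III-1,III-2,III-3]: 68 consistent

II-1 ∈ {cc NN, cc Nn, cc nn}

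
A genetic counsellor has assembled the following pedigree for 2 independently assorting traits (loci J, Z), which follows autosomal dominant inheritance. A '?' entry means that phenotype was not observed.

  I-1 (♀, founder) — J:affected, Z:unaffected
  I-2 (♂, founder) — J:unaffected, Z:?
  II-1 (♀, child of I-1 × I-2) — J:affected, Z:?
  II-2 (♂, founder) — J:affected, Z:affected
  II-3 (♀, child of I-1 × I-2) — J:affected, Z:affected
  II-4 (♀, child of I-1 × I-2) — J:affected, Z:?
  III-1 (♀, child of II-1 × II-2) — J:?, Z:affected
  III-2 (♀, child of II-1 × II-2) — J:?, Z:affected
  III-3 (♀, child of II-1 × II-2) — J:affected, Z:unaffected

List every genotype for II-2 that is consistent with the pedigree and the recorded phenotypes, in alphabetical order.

J/I-1 aff ·: Jj|JJ
J/I-2 un ·: jj
J/II-1 aff I-1×I-2: Jj
J/II-2 aff ·: Jj|JJ
J/II-3 aff I-1×I-2: Jj
J/II-4 aff I-1×I-2: Jj
J/III-1 ? II-1×II-2: jj|Jj|JJ
J/III-2 ? II-1×II-2: jj|Jj|JJ
J/III-3 aff II-1×II-2: Jj|JJ
⇒ J over [I-1,I-2,II-1,II-2,II-3,II-4,III-1,III-2,III-3]: 52 consistent
Z/I-1 un ·: zz
Z/I-2 ? ·: Zz|ZZ
Z/II-1 ? I-1×I-2: zz|Zz
Z/II-2 aff ·: Zz
Z/II-3 aff I-1×I-2: Zz
Z/II-4 ? I-1×I-2: zz|Zz
Z/III-1 aff II-1×II-2: Zz|ZZ
Z/III-2 aff II-1×II-2: Zz|ZZ
Z/III-3 un II-1×II-2: zz
⇒ Z over [I-1,I-2,II-1,II-2,II-3,II-4,III-1,III-2,III-3]: 14 consistent

II-2 ∈ {JJ Zz, Jj Zz}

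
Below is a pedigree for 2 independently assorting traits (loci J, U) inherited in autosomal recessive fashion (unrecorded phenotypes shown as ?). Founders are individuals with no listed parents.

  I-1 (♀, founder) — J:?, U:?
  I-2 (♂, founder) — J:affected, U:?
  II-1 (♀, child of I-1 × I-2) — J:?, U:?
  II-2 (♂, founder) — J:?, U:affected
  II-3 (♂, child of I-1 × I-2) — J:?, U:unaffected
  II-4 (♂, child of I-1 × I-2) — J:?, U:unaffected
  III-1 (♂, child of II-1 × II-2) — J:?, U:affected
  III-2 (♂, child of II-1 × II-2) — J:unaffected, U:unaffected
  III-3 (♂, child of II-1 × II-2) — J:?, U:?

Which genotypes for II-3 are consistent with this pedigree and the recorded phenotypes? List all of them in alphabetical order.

J/I-1 ? ·: JJ|Jj|jj
J/I-2 aff ·: jj
J/II-1 ? I-1×I-2: Jj|jj
J/II-2 ? ·: JJ|Jj|jj
J/II-3 ? I-1×I-2: Jj|jj
J/II-4 ? I-1×I-2: Jj|jj
J/III-1 ? II-1×II-2: JJ|Jj|jj
J/III-2 un II-1×II-2: JJ|Jj
J/III-3 ? II-1×II-2: JJ|Jj|jj
⇒ J over [I-1,I-2,II-1,II-2,II-3,II-4,III-1,III-2,III-3]: 175 consistent
U/I-1 ? ·: UU|Uu|uu
U/I-2 ? ·: UU|Uu|uu
U/II-1 ? I-1×I-2: Uu
U/II-2 aff ·: uu
U/II-3 un I-1×I-2: UU|Uu
U/II-4 un I-1×I-2: UU|Uu
U/III-1 aff II-1×II-2: uu
U/III-2 un II-1×II-2: Uu
U/III-3 ? II-1×II-2: Uu|uu
⇒ U over [I-1,I-2,II-1,II-2,II-3,II-4,III-1,III-2,III-3]: 32 consistent

II-3 ∈ {Jj UU, Jj Uu, jj UU, jj Uu}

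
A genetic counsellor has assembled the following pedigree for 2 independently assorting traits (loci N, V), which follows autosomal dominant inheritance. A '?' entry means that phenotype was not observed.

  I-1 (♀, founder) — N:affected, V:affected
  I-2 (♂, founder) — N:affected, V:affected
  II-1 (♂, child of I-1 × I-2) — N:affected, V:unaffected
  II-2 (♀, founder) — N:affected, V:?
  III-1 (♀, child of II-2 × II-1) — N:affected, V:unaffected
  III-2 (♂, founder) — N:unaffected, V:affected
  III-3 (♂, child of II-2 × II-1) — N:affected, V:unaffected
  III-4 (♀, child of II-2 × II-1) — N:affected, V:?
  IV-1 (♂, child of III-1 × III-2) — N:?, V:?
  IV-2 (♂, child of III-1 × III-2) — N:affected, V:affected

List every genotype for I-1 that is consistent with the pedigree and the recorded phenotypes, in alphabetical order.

I-1 ∈ {NN Vv, Nn Vv}

N/I-1 aff ·: Nn|NN
N/I-2 aff ·: Nn|NN
N/II-1 aff I-1×I-2: Nn|NN
N/II-2 aff ·: Nn|NN
N/III-1 aff II-2×II-1: Nn|NN
N/III-2 un ·: nn
N/III-3 aff II-2×II-1: Nn|NN
N/III-4 aff II-2×II-1: Nn|NN
N/IV-1 ? III-1×III-2: nn|Nn
N/IV-2 aff III-1×III-2: Nn
⇒ N over [I-1,I-2,II-1,II-2,III-1,III-2,III-3,III-4,IV-1,IV-2]: 124 consistent
V/I-1 aff ·: Vv
V/I-2 aff ·: Vv
V/II-1 un I-1×I-2: vv
V/II-2 ? ·: vv|Vv
V/III-1 un II-2×II-1: vv
V/III-2 aff ·: Vv|VV
V/III-3 un II-2×II-1: vv
V/III-4 ? II-2×II-1: vv|Vv
V/IV-1 ? III-1×III-2: vv|Vv
V/IV-2 aff III-1×III-2: Vv
⇒ V over [I-1,I-2,II-1,II-2,III-1,III-2,III-3,III-4,IV-1,IV-2]: 9 consistent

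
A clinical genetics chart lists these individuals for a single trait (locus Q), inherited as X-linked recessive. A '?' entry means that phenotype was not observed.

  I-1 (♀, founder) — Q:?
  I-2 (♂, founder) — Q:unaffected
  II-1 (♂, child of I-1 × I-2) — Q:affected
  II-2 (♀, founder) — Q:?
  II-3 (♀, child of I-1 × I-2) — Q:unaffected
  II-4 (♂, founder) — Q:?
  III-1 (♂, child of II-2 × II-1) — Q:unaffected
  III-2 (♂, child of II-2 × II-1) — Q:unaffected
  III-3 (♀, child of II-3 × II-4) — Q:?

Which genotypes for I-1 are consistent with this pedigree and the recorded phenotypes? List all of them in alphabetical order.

Q/I-1 ? ·: X^QX^q|X^qX^q
Q/I-2 un ·: X^QY
Q/II-1 aff I-1×I-2: X^qY
Q/II-2 ? ·: X^QX^Q|X^QX^q
Q/II-3 un I-1×I-2: X^QX^Q|X^QX^q
Q/II-4 ? ·: X^QY|X^qY
Q/III-1 un II-2×II-1: X^QY
Q/III-2 un II-2×II-1: X^QY
Q/III-3 ? II-3×II-4: X^QX^Q|X^QX^q|X^qX^q
⇒ Q over [I-1,I-2,II-1,II-2,II-3,II-4,III-1,III-2,III-3]: 20 consistent

I-1 ∈ {X^QX^q, X^qX^q}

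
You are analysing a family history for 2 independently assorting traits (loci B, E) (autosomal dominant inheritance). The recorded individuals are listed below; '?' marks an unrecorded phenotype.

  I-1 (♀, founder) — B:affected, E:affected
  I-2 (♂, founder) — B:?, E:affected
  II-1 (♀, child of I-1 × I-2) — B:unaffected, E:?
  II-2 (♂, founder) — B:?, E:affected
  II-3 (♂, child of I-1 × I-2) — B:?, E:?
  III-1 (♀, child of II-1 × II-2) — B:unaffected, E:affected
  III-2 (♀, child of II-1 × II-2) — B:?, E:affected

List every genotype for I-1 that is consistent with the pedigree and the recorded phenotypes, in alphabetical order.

I-1 ∈ {Bb EE, Bb Ee}

B/I-1 aff ·: Bb
B/I-2 ? ·: bb|Bb
B/II-1 un I-1×I-2: bb
B/II-2 ? ·: bb|Bb
B/II-3 ? I-1×I-2: bb|Bb|BB
B/III-1 un II-1×II-2: bb
B/III-2 ? II-1×II-2: bb|Bb
⇒ B over [I-1,I-2,II-1,II-2,II-3,III-1,III-2]: 15 consistent
E/I-1 aff ·: Ee|EE
E/I-2 aff ·: Ee|EE
E/II-1 ? I-1×I-2: ee|Ee|EE
E/II-2 aff ·: Ee|EE
E/II-3 ? I-1×I-2: ee|Ee|EE
E/III-1 aff II-1×II-2: Ee|EE
E/III-2 aff II-1×II-2: Ee|EE
⇒ E over [I-1,I-2,II-1,II-2,II-3,III-1,III-2]: 102 consistent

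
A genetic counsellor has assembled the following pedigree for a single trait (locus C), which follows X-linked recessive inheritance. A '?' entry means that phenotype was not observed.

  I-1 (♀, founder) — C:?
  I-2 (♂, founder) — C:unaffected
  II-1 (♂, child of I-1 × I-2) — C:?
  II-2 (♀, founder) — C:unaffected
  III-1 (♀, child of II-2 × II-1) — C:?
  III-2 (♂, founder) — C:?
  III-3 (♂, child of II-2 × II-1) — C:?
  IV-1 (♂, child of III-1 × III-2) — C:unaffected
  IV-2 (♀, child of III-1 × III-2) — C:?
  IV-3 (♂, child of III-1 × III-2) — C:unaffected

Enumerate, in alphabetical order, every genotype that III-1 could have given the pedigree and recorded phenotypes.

III-1 ∈ {X^CX^C, X^CX^c}

C/I-1 ? ·: X^CX^C|X^CX^c|X^cX^c
C/I-2 un ·: X^CY
C/II-1 ? I-1×I-2: X^CY|X^cY
C/II-2 un ·: X^CX^C|X^CX^c
C/III-1 ? II-2×II-1: X^CX^C|X^CX^c
C/III-2 ? ·: X^CY|X^cY
C/III-3 ? II-2×II-1: X^CY|X^cY
C/IV-1 un III-1×III-2: X^CY
C/IV-2 ? III-1×III-2: X^CX^C|X^CX^c|X^cX^c
C/IV-3 un III-1×III-2: X^CY
⇒ C over [I-1,I-2,II-1,II-2,III-1,III-2,III-3,IV-1,IV-2,IV-3]: 52 consistent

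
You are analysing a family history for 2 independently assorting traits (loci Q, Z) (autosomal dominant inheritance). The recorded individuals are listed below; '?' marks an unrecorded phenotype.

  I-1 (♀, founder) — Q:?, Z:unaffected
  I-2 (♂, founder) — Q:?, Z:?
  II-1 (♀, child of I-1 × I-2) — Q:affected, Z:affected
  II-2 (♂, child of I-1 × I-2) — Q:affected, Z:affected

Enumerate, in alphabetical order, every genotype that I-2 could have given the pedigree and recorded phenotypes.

I-2 ∈ {QQ ZZ, QQ Zz, Qq ZZ, Qq Zz, qq ZZ, qq Zz}

Q/I-1 ? ·: qq|Qq|QQ
Q/I-2 ? ·: qq|Qq|QQ
Q/II-1 aff I-1×I-2: Qq|QQ
Q/II-2 aff I-1×I-2: Qq|QQ
⇒ Q over [I-1,I-2,II-1,II-2]: 17 consistent
Z/I-1 un ·: zz
Z/I-2 ? ·: Zz|ZZ
Z/II-1 aff I-1×I-2: Zz
Z/II-2 aff I-1×I-2: Zz
⇒ Z over [I-1,I-2,II-1,II-2]: 2 consistent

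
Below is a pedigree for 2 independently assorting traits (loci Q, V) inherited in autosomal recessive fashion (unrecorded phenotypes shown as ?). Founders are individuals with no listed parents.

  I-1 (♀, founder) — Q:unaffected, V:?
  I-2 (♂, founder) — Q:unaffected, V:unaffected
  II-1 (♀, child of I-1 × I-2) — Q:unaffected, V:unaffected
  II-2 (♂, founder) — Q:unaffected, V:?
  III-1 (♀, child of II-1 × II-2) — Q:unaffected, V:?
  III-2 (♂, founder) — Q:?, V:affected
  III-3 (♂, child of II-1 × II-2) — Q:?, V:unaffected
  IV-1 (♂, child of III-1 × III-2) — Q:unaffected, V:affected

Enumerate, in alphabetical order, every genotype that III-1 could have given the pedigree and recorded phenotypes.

III-1 ∈ {QQ Vv, QQ vv, Qq Vv, Qq vv}

Q/I-1 un ·: QQ|Qq
Q/I-2 un ·: QQ|Qq
Q/II-1 un I-1×I-2: QQ|Qq
Q/II-2 un ·: QQ|Qq
Q/III-1 un II-1×II-2: QQ|Qq
Q/III-2 ? ·: QQ|Qq|qq
Q/III-3 ? II-1×II-2: QQ|Qq|qq
Q/IV-1 un III-1×III-2: QQ|Qq
⇒ Q over [I-1,I-2,II-1,II-2,III-1,III-2,III-3,IV-1]: 223 consistent
V/I-1 ? ·: VV|Vv|vv
V/I-2 un ·: VV|Vv
V/II-1 un I-1×I-2: VV|Vv
V/II-2 ? ·: VV|Vv|vv
V/III-1 ? II-1×II-2: Vv|vv
V/III-2 aff ·: vv
V/III-3 un II-1×II-2: VV|Vv
V/IV-1 aff III-1×III-2: vv
⇒ V over [I-1,I-2,II-1,II-2,III-1,III-2,III-3,IV-1]: 52 consistent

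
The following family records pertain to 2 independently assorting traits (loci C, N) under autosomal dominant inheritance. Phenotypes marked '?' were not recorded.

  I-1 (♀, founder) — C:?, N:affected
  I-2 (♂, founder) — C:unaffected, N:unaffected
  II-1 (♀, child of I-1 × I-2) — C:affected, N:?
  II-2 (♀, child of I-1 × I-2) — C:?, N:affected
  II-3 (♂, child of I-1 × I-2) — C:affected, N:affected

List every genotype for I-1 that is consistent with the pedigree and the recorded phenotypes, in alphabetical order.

C/I-1 ? ·: Cc|CC
C/I-2 un ·: cc
C/II-1 aff I-1×I-2: Cc
C/II-2 ? I-1×I-2: cc|Cc
C/II-3 aff I-1×I-2: Cc
⇒ C over [I-1,I-2,II-1,II-2,II-3]: 3 consistent
N/I-1 aff ·: Nn|NN
N/I-2 un ·: nn
N/II-1 ? I-1×I-2: nn|Nn
N/II-2 aff I-1×I-2: Nn
N/II-3 aff I-1×I-2: Nn
⇒ N over [I-1,I-2,II-1,II-2,II-3]: 3 consistent

I-1 ∈ {CC NN, CC Nn, Cc NN, Cc Nn}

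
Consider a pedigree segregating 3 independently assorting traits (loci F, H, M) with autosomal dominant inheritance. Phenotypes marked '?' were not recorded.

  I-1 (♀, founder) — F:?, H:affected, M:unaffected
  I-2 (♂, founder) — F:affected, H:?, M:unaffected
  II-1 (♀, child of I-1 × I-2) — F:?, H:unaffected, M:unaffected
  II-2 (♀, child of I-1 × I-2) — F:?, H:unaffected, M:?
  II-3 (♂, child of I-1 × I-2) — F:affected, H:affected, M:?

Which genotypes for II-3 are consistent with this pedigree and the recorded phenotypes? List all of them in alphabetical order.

F/I-1 ? ·: ff|Ff|FF
F/I-2 aff ·: Ff|FF
F/II-1 ? I-1×I-2: ff|Ff|FF
F/II-2 ? I-1×I-2: ff|Ff|FF
F/II-3 aff I-1×I-2: Ff|FF
⇒ F over [I-1,I-2,II-1,II-2,II-3]: 40 consistent
H/I-1 aff ·: Hh
H/I-2 ? ·: hh|Hh
H/II-1 un I-1×I-2: hh
H/II-2 un I-1×I-2: hh
H/II-3 aff I-1×I-2: Hh|HH
⇒ H over [I-1,I-2,II-1,II-2,II-3]: 3 consistent
M/I-1 un ·: mm
M/I-2 un ·: mm
M/II-1 un I-1×I-2: mm
M/II-2 ? I-1×I-2: mm
M/II-3 ? I-1×I-2: mm
⇒ M over [I-1,I-2,II-1,II-2,II-3]: 1 consistent

II-3 ∈ {FF HH mm, FF Hh mm, Ff HH mm, Ff Hh mm}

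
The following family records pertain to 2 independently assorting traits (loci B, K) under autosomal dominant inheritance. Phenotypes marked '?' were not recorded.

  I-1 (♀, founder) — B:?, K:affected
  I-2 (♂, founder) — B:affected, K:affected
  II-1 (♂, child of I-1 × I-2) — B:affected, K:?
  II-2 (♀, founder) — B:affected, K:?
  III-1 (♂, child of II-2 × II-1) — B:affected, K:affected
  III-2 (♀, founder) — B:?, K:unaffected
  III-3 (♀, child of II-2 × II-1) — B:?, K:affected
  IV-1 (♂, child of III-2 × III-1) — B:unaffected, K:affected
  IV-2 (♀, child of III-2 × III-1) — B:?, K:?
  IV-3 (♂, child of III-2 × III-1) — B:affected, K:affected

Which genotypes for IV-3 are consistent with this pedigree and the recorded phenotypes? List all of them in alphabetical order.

IV-3 ∈ {BB Kk, Bb Kk}

B/I-1 ? ·: bb|Bb|BB
B/I-2 aff ·: Bb|BB
B/II-1 aff I-1×I-2: Bb|BB
B/II-2 aff ·: Bb|BB
B/III-1 aff II-2×II-1: Bb
B/III-2 ? ·: bb|Bb
B/III-3 ? II-2×II-1: bb|Bb|BB
B/IV-1 un III-2×III-1: bb
B/IV-2 ? III-2×III-1: bb|Bb|BB
B/IV-3 aff III-2×III-1: Bb|BB
⇒ B over [I-1,I-2,II-1,II-2,III-1,III-2,III-3,IV-1,IV-2,IV-3]: 264 consistent
K/I-1 aff ·: Kk|KK
K/I-2 aff ·: Kk|KK
K/II-1 ? I-1×I-2: kk|Kk|KK
K/II-2 ? ·: kk|Kk|KK
K/III-1 aff II-2×II-1: Kk|KK
K/III-2 un ·: kk
K/III-3 aff II-2×II-1: Kk|KK
K/IV-1 aff III-2×III-1: Kk
K/IV-2 ? III-2×III-1: kk|Kk
K/IV-3 aff III-2×III-1: Kk
⇒ K over [I-1,I-2,II-1,II-2,III-1,III-2,III-3,IV-1,IV-2,IV-3]: 82 consistent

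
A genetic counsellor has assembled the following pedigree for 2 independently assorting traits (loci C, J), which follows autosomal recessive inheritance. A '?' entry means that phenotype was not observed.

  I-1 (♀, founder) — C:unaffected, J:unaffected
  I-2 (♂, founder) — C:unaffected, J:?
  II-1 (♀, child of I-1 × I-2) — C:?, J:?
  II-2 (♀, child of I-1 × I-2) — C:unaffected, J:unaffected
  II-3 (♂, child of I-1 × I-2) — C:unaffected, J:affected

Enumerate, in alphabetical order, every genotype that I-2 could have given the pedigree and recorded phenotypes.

I-2 ∈ {CC Jj, CC jj, Cc Jj, Cc jj}

C/I-1 un ·: CC|Cc
C/I-2 un ·: CC|Cc
C/II-1 ? I-1×I-2: CC|Cc|cc
C/II-2 un I-1×I-2: CC|Cc
C/II-3 un I-1×I-2: CC|Cc
⇒ C over [I-1,I-2,II-1,II-2,II-3]: 29 consistent
J/I-1 un ·: Jj
J/I-2 ? ·: Jj|jj
J/II-1 ? I-1×I-2: JJ|Jj|jj
J/II-2 un I-1×I-2: JJ|Jj
J/II-3 aff I-1×I-2: jj
⇒ J over [I-1,I-2,II-1,II-2,II-3]: 8 consistent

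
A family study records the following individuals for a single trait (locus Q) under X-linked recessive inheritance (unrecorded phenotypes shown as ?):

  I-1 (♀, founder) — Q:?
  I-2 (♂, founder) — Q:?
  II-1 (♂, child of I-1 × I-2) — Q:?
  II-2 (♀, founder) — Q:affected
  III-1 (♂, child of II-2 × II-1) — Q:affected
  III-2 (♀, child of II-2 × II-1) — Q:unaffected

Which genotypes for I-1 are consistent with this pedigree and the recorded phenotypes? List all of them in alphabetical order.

Q/I-1 ? ·: X^QX^Q|X^QX^q
Q/I-2 ? ·: X^QY|X^qY
Q/II-1 ? I-1×I-2: X^QY
Q/II-2 aff ·: X^qX^q
Q/III-1 aff II-2×II-1: X^qY
Q/III-2 un II-2×II-1: X^QX^q
⇒ Q over [I-1,I-2,II-1,II-2,III-1,III-2]: 4 consistent

I-1 ∈ {X^QX^Q, X^QX^q}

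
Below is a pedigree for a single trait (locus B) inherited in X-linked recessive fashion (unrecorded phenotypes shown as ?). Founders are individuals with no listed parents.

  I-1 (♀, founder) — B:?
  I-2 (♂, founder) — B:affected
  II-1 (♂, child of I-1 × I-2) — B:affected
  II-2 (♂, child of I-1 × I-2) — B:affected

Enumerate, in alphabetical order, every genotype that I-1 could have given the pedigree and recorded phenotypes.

I-1 ∈ {X^BX^b, X^bX^b}

B/I-1 ? ·: X^BX^b|X^bX^b
B/I-2 aff ·: X^bY
B/II-1 aff I-1×I-2: X^bY
B/II-2 aff I-1×I-2: X^bY
⇒ B over [I-1,I-2,II-1,II-2]: 2 consistent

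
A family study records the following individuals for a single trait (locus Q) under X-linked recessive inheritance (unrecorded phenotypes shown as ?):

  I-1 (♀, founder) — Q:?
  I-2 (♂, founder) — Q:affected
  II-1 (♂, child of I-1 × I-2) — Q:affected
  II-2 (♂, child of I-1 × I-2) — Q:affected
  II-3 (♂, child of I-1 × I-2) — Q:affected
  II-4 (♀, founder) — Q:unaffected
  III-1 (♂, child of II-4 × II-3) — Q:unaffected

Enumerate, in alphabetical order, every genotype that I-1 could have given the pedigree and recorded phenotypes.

I-1 ∈ {X^QX^q, X^qX^q}

Q/I-1 ? ·: X^QX^q|X^qX^q
Q/I-2 aff ·: X^qY
Q/II-1 aff I-1×I-2: X^qY
Q/II-2 aff I-1×I-2: X^qY
Q/II-3 aff I-1×I-2: X^qY
Q/II-4 un ·: X^QX^Q|X^QX^q
Q/III-1 un II-4×II-3: X^QY
⇒ Q over [I-1,I-2,II-1,II-2,II-3,II-4,III-1]: 4 consistent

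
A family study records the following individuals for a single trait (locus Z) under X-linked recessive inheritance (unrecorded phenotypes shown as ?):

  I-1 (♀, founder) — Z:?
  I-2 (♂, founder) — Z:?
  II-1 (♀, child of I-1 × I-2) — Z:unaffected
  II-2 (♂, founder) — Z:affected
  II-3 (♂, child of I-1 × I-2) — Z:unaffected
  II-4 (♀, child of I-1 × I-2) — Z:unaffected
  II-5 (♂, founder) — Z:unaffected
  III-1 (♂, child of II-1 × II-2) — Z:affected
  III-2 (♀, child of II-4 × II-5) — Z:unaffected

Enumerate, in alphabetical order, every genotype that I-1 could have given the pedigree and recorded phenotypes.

I-1 ∈ {X^ZX^Z, X^ZX^z}

Z/I-1 ? ·: X^ZX^Z|X^ZX^z
Z/I-2 ? ·: X^ZY|X^zY
Z/II-1 un I-1×I-2: X^ZX^z
Z/II-2 aff ·: X^zY
Z/II-3 un I-1×I-2: X^ZY
Z/II-4 un I-1×I-2: X^ZX^Z|X^ZX^z
Z/II-5 un ·: X^ZY
Z/III-1 aff II-1×II-2: X^zY
Z/III-2 un II-4×II-5: X^ZX^Z|X^ZX^z
⇒ Z over [I-1,I-2,II-1,II-2,II-3,II-4,II-5,III-1,III-2]: 7 consistent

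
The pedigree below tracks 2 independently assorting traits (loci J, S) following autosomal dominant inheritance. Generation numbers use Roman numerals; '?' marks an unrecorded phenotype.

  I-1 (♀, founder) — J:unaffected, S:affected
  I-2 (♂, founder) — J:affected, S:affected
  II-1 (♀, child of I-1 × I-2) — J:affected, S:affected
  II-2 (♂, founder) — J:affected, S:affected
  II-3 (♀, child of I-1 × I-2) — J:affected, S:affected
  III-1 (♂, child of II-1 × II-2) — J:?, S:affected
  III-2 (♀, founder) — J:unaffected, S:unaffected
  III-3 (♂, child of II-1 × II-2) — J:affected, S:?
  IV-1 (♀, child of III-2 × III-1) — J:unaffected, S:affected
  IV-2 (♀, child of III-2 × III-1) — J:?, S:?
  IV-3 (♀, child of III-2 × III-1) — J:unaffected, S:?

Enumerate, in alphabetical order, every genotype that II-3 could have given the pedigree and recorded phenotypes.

J/I-1 un ·: jj
J/I-2 aff ·: Jj|JJ
J/II-1 aff I-1×I-2: Jj
J/II-2 aff ·: Jj|JJ
J/II-3 aff I-1×I-2: Jj
J/III-1 ? II-1×II-2: jj|Jj
J/III-2 un ·: jj
J/III-3 aff II-1×II-2: Jj|JJ
J/IV-1 un III-2×III-1: jj
J/IV-2 ? III-2×III-1: jj|Jj
J/IV-3 un III-2×III-1: jj
⇒ J over [I-1,I-2,II-1,II-2,II-3,III-1,III-2,III-3,IV-1,IV-2,IV-3]: 20 consistent
S/I-1 aff ·: Ss|SS
S/I-2 aff ·: Ss|SS
S/II-1 aff I-1×I-2: Ss|SS
S/II-2 aff ·: Ss|SS
S/II-3 aff I-1×I-2: Ss|SS
S/III-1 aff II-1×II-2: Ss|SS
S/III-2 un ·: ss
S/III-3 ? II-1×II-2: ss|Ss|SS
S/IV-1 aff III-2×III-1: Ss
S/IV-2 ? III-2×III-1: ss|Ss
S/IV-3 ? III-2×III-1: ss|Ss
⇒ S over [I-1,I-2,II-1,II-2,II-3,III-1,III-2,III-3,IV-1,IV-2,IV-3]: 227 consistent

II-3 ∈ {Jj SS, Jj Ss}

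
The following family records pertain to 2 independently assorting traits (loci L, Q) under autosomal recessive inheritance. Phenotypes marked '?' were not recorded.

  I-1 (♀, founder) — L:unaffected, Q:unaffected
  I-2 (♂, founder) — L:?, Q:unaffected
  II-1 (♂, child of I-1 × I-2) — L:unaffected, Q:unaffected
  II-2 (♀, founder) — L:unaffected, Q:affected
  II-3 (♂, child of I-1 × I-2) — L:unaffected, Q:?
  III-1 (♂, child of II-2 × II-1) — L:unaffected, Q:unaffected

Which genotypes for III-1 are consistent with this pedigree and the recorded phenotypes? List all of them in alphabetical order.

III-1 ∈ {LL Qq, Ll Qq}

L/I-1 un ·: LL|Ll
L/I-2 ? ·: LL|Ll|ll
L/II-1 un I-1×I-2: LL|Ll
L/II-2 un ·: LL|Ll
L/II-3 un I-1×I-2: LL|Ll
L/III-1 un II-2×II-1: LL|Ll
⇒ L over [I-1,I-2,II-1,II-2,II-3,III-1]: 53 consistent
Q/I-1 un ·: QQ|Qq
Q/I-2 un ·: QQ|Qq
Q/II-1 un I-1×I-2: QQ|Qq
Q/II-2 aff ·: qq
Q/II-3 ? I-1×I-2: QQ|Qq|qq
Q/III-1 un II-2×II-1: Qq
⇒ Q over [I-1,I-2,II-1,II-2,II-3,III-1]: 15 consistent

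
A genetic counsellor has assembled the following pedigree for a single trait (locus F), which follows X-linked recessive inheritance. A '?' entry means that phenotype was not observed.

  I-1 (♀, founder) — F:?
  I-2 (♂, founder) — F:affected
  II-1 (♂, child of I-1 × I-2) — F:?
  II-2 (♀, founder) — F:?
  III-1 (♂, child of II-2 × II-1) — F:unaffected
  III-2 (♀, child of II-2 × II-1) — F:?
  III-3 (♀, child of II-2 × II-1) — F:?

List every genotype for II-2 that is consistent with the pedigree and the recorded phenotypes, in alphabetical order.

II-2 ∈ {X^FX^F, X^FX^f}

F/I-1 ? ·: X^FX^F|X^FX^f|X^fX^f
F/I-2 aff ·: X^fY
F/II-1 ? I-1×I-2: X^FY|X^fY
F/II-2 ? ·: X^FX^F|X^FX^f
F/III-1 un II-2×II-1: X^FY
F/III-2 ? II-2×II-1: X^FX^F|X^FX^f|X^fX^f
F/III-3 ? II-2×II-1: X^FX^F|X^FX^f|X^fX^f
⇒ F over [I-1,I-2,II-1,II-2,III-1,III-2,III-3]: 20 consistent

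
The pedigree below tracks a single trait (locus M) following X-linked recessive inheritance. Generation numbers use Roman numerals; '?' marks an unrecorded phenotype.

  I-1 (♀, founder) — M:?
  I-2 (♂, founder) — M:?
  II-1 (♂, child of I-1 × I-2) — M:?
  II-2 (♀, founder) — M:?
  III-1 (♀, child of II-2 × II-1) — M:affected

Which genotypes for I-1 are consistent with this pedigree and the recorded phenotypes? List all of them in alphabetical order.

I-1 ∈ {X^MX^m, X^mX^m}

M/I-1 ? ·: X^MX^m|X^mX^m
M/I-2 ? ·: X^MY|X^mY
M/II-1 ? I-1×I-2: X^mY
M/II-2 ? ·: X^MX^m|X^mX^m
M/III-1 aff II-2×II-1: X^mX^m
⇒ M over [I-1,I-2,II-1,II-2,III-1]: 8 consistent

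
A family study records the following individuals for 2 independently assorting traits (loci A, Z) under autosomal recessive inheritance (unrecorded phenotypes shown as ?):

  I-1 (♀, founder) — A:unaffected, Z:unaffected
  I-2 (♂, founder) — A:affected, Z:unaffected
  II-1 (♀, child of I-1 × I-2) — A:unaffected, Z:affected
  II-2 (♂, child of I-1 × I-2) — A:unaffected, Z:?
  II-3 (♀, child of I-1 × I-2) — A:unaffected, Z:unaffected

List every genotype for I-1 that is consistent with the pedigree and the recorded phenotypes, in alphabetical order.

I-1 ∈ {AA Zz, Aa Zz}

A/I-1 un ·: AA|Aa
A/I-2 aff ·: aa
A/II-1 un I-1×I-2: Aa
A/II-2 un I-1×I-2: Aa
A/II-3 un I-1×I-2: Aa
⇒ A over [I-1,I-2,II-1,II-2,II-3]: 2 consistent
Z/I-1 un ·: Zz
Z/I-2 un ·: Zz
Z/II-1 aff I-1×I-2: zz
Z/II-2 ? I-1×I-2: ZZ|Zz|zz
Z/II-3 un I-1×I-2: ZZ|Zz
⇒ Z over [I-1,I-2,II-1,II-2,II-3]: 6 consistent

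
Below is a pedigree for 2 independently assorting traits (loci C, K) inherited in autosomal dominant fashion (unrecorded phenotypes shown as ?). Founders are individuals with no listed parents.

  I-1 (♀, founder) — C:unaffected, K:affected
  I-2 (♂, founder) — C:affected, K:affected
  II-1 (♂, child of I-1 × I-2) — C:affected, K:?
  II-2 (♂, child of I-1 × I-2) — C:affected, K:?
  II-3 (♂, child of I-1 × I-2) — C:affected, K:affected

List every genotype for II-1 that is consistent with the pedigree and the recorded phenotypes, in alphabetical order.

II-1 ∈ {Cc KK, Cc Kk, Cc kk}

C/I-1 un ·: cc
C/I-2 aff ·: Cc|CC
C/II-1 aff I-1×I-2: Cc
C/II-2 aff I-1×I-2: Cc
C/II-3 aff I-1×I-2: Cc
⇒ C over [I-1,I-2,II-1,II-2,II-3]: 2 consistent
K/I-1 aff ·: Kk|KK
K/I-2 aff ·: Kk|KK
K/II-1 ? I-1×I-2: kk|Kk|KK
K/II-2 ? I-1×I-2: kk|Kk|KK
K/II-3 aff I-1×I-2: Kk|KK
⇒ K over [I-1,I-2,II-1,II-2,II-3]: 35 consistent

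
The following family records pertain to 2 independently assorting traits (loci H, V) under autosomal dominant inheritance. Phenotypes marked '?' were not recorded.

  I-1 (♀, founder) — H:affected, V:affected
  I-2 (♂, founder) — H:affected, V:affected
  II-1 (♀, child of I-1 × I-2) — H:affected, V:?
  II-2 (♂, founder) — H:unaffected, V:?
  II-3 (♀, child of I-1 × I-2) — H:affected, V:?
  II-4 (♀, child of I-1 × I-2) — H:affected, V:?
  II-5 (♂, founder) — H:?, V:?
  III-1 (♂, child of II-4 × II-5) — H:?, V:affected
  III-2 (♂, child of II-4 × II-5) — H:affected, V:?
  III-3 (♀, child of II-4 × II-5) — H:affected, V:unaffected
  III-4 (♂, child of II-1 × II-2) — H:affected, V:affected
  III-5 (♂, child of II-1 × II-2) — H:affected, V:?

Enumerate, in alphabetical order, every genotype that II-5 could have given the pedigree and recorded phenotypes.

H/I-1 aff ·: Hh|HH
H/I-2 aff ·: Hh|HH
H/II-1 aff I-1×I-2: Hh|HH
H/II-2 un ·: hh
H/II-3 aff I-1×I-2: Hh|HH
H/II-4 aff I-1×I-2: Hh|HH
H/II-5 ? ·: hh|Hh|HH
H/III-1 ? II-4×II-5: hh|Hh|HH
H/III-2 aff II-4×II-5: Hh|HH
H/III-3 aff II-4×II-5: Hh|HH
H/III-4 aff II-1×II-2: Hh
H/III-5 aff II-1×II-2: Hh
⇒ H over [I-1,I-2,II-1,II-2,II-3,II-4,II-5,III-1,III-2,III-3,III-4,III-5]: 394 consistent
V/I-1 aff ·: Vv|VV
V/I-2 aff ·: Vv|VV
V/II-1 ? I-1×I-2: vv|Vv|VV
V/II-2 ? ·: vv|Vv|VV
V/II-3 ? I-1×I-2: vv|Vv|VV
V/II-4 ? I-1×I-2: vv|Vv
V/II-5 ? ·: vv|Vv
V/III-1 aff II-4×II-5: Vv|VV
V/III-2 ? II-4×II-5: vv|Vv|VV
V/III-3 un II-4×II-5: vv
V/III-4 aff II-1×II-2: Vv|VV
V/III-5 ? II-1×II-2: vv|Vv|VV
⇒ V over [I-1,I-2,II-1,II-2,II-3,II-4,II-5,III-1,III-2,III-3,III-4,III-5]: 1206 consistent

II-5 ∈ {HH Vv, HH vv, Hh Vv, Hh vv, hh Vv, hh vv}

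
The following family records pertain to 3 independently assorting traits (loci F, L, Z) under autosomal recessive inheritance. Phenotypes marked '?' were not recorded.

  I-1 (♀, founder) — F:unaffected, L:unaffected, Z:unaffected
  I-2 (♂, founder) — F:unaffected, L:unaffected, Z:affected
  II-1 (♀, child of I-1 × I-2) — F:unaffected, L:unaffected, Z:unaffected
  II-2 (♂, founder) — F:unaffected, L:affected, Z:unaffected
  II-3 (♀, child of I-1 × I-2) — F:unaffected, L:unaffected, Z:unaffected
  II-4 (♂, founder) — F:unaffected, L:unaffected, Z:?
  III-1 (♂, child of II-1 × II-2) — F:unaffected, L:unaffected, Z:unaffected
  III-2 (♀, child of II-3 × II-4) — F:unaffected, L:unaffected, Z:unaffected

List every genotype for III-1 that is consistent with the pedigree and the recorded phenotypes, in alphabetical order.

III-1 ∈ {FF Ll ZZ, FF Ll Zz, Ff Ll ZZ, Ff Ll Zz}

F/I-1 un ·: FF|Ff
F/I-2 un ·: FF|Ff
F/II-1 un I-1×I-2: FF|Ff
F/II-2 un ·: FF|Ff
F/II-3 un I-1×I-2: FF|Ff
F/II-4 un ·: FF|Ff
F/III-1 un II-1×II-2: FF|Ff
F/III-2 un II-3×II-4: FF|Ff
⇒ F over [I-1,I-2,II-1,II-2,II-3,II-4,III-1,III-2]: 156 consistent
L/I-1 un ·: LL|Ll
L/I-2 un ·: LL|Ll
L/II-1 un I-1×I-2: LL|Ll
L/II-2 aff ·: ll
L/II-3 un I-1×I-2: LL|Ll
L/II-4 un ·: LL|Ll
L/III-1 un II-1×II-2: Ll
L/III-2 un II-3×II-4: LL|Ll
⇒ L over [I-1,I-2,II-1,II-2,II-3,II-4,III-1,III-2]: 45 consistent
Z/I-1 un ·: ZZ|Zz
Z/I-2 aff ·: zz
Z/II-1 un I-1×I-2: Zz
Z/II-2 un ·: ZZ|Zz
Z/II-3 un I-1×I-2: Zz
Z/II-4 ? ·: ZZ|Zz|zz
Z/III-1 un II-1×II-2: ZZ|Zz
Z/III-2 un II-3×II-4: ZZ|Zz
⇒ Z over [I-1,I-2,II-1,II-2,II-3,II-4,III-1,III-2]: 40 consistent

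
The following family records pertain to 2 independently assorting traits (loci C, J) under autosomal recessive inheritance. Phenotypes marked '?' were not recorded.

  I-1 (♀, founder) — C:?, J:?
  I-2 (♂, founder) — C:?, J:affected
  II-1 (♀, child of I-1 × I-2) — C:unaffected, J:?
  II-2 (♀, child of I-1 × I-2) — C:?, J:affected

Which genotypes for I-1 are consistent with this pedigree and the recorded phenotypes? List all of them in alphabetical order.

C/I-1 ? ·: CC|Cc|cc
C/I-2 ? ·: CC|Cc|cc
C/II-1 un I-1×I-2: CC|Cc
C/II-2 ? I-1×I-2: CC|Cc|cc
⇒ C over [I-1,I-2,II-1,II-2]: 21 consistent
J/I-1 ? ·: Jj|jj
J/I-2 aff ·: jj
J/II-1 ? I-1×I-2: Jj|jj
J/II-2 aff I-1×I-2: jj
⇒ J over [I-1,I-2,II-1,II-2]: 3 consistent

I-1 ∈ {CC Jj, CC jj, Cc Jj, Cc jj, cc Jj, cc jj}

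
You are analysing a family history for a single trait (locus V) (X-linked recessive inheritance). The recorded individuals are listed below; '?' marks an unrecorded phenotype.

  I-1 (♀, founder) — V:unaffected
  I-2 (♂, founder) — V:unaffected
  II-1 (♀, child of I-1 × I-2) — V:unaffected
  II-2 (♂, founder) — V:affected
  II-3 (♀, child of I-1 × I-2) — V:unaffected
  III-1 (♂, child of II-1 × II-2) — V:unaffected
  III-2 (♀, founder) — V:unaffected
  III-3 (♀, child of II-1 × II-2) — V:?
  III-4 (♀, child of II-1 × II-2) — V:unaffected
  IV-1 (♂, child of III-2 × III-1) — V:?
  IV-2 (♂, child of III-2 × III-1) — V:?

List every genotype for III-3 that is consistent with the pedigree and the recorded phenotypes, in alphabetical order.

III-3 ∈ {X^VX^v, X^vX^v}

V/I-1 un ·: X^VX^V|X^VX^v
V/I-2 un ·: X^VY
V/II-1 un I-1×I-2: X^VX^V|X^VX^v
V/II-2 aff ·: X^vY
V/II-3 un I-1×I-2: X^VX^V|X^VX^v
V/III-1 un II-1×II-2: X^VY
V/III-2 un ·: X^VX^V|X^VX^v
V/III-3 ? II-1×II-2: X^VX^v|X^vX^v
V/III-4 un II-1×II-2: X^VX^v
V/IV-1 ? III-2×III-1: X^VY|X^vY
V/IV-2 ? III-2×III-1: X^VY|X^vY
⇒ V over [I-1,I-2,II-1,II-2,II-3,III-1,III-2,III-3,III-4,IV-1,IV-2]: 35 consistent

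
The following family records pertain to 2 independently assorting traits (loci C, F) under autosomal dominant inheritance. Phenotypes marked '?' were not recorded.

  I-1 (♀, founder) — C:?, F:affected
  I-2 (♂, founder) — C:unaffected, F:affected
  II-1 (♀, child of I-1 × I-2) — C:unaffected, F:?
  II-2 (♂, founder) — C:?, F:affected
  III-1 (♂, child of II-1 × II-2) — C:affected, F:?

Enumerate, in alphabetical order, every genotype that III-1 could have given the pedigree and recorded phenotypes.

C/I-1 ? ·: cc|Cc
C/I-2 un ·: cc
C/II-1 un I-1×I-2: cc
C/II-2 ? ·: Cc|CC
C/III-1 aff II-1×II-2: Cc
⇒ C over [I-1,I-2,II-1,II-2,III-1]: 4 consistent
F/I-1 aff ·: Ff|FF
F/I-2 aff ·: Ff|FF
F/II-1 ? I-1×I-2: ff|Ff|FF
F/II-2 aff ·: Ff|FF
F/III-1 ? II-1×II-2: ff|Ff|FF
⇒ F over [I-1,I-2,II-1,II-2,III-1]: 30 consistent

III-1 ∈ {Cc FF, Cc Ff, Cc ff}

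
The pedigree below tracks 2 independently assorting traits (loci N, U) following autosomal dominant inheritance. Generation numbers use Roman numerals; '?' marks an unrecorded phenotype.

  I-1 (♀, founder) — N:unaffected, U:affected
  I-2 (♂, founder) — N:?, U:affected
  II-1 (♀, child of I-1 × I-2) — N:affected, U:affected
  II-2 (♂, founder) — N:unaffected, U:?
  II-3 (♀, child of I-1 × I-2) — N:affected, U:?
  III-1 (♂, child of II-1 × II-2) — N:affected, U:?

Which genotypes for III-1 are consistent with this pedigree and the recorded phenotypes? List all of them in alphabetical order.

N/I-1 un ·: nn
N/I-2 ? ·: Nn|NN
N/II-1 aff I-1×I-2: Nn
N/II-2 un ·: nn
N/II-3 aff I-1×I-2: Nn
N/III-1 aff II-1×II-2: Nn
⇒ N over [I-1,I-2,II-1,II-2,II-3,III-1]: 2 consistent
U/I-1 aff ·: Uu|UU
U/I-2 aff ·: Uu|UU
U/II-1 aff I-1×I-2: Uu|UU
U/II-2 ? ·: uu|Uu|UU
U/II-3 ? I-1×I-2: uu|Uu|UU
U/III-1 ? II-1×II-2: uu|Uu|UU
⇒ U over [I-1,I-2,II-1,II-2,II-3,III-1]: 81 consistent

III-1 ∈ {Nn UU, Nn Uu, Nn uu}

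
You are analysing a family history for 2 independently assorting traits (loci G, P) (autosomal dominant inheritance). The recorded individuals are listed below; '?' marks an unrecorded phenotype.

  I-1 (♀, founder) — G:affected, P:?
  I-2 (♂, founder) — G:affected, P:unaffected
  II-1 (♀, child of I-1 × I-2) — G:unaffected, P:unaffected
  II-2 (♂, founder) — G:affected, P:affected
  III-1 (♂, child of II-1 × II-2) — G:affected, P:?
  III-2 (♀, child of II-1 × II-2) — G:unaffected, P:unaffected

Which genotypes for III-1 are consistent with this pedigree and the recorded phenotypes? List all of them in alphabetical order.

III-1 ∈ {Gg Pp, Gg pp}

G/I-1 aff ·: Gg
G/I-2 aff ·: Gg
G/II-1 un I-1×I-2: gg
G/II-2 aff ·: Gg
G/III-1 aff II-1×II-2: Gg
G/III-2 un II-1×II-2: gg
⇒ G over [I-1,I-2,II-1,II-2,III-1,III-2]: 1 consistent
P/I-1 ? ·: pp|Pp
P/I-2 un ·: pp
P/II-1 un I-1×I-2: pp
P/II-2 aff ·: Pp
P/III-1 ? II-1×II-2: pp|Pp
P/III-2 un II-1×II-2: pp
⇒ P over [I-1,I-2,II-1,II-2,III-1,III-2]: 4 consistent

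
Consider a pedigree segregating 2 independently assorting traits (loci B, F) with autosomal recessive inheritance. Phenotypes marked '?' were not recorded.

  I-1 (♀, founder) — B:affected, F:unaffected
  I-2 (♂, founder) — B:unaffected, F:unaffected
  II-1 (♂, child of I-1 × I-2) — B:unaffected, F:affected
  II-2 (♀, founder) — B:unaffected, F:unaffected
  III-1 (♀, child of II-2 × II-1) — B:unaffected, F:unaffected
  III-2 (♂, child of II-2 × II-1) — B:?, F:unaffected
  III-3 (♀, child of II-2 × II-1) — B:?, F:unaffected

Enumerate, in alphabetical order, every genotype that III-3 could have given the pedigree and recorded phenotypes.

B/I-1 aff ·: bb
B/I-2 un ·: BB|Bb
B/II-1 un I-1×I-2: Bb
B/II-2 un ·: BB|Bb
B/III-1 un II-2×II-1: BB|Bb
B/III-2 ? II-2×II-1: BB|Bb|bb
B/III-3 ? II-2×II-1: BB|Bb|bb
⇒ B over [I-1,I-2,II-1,II-2,III-1,III-2,III-3]: 52 consistent
F/I-1 un ·: Ff
F/I-2 un ·: Ff
F/II-1 aff I-1×I-2: ff
F/II-2 un ·: FF|Ff
F/III-1 un II-2×II-1: Ff
F/III-2 un II-2×II-1: Ff
F/III-3 un II-2×II-1: Ff
⇒ F over [I-1,I-2,II-1,II-2,III-1,III-2,III-3]: 2 consistent

III-3 ∈ {BB Ff, Bb Ff, bb Ff}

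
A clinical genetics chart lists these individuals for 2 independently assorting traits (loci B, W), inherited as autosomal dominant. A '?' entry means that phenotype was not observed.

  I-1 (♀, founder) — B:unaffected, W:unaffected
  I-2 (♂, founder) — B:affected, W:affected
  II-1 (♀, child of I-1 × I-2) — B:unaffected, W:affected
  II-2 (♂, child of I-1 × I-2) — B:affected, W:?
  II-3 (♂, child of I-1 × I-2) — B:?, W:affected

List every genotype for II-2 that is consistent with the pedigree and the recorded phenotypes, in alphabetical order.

B/I-1 un ·: bb
B/I-2 aff ·: Bb
B/II-1 un I-1×I-2: bb
B/II-2 aff I-1×I-2: Bb
B/II-3 ? I-1×I-2: bb|Bb
⇒ B over [I-1,I-2,II-1,II-2,II-3]: 2 consistent
W/I-1 un ·: ww
W/I-2 aff ·: Ww|WW
W/II-1 aff I-1×I-2: Ww
W/II-2 ? I-1×I-2: ww|Ww
W/II-3 aff I-1×I-2: Ww
⇒ W over [I-1,I-2,II-1,II-2,II-3]: 3 consistent

II-2 ∈ {Bb Ww, Bb ww}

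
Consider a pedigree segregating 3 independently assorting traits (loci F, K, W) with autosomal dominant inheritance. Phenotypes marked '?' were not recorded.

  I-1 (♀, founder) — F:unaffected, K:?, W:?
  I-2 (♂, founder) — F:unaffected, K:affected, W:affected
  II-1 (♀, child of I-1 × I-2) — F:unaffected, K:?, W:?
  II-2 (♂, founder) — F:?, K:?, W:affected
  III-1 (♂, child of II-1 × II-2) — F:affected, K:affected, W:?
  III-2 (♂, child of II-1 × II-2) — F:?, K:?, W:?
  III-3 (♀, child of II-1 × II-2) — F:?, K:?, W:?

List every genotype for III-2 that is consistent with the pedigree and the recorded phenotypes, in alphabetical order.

F/I-1 un ·: ff
F/I-2 un ·: ff
F/II-1 un I-1×I-2: ff
F/II-2 ? ·: Ff|FF
F/III-1 aff II-1×II-2: Ff
F/III-2 ? II-1×II-2: ff|Ff
F/III-3 ? II-1×II-2: ff|Ff
⇒ F over [I-1,I-2,II-1,II-2,III-1,III-2,III-3]: 5 consistent
K/I-1 ? ·: kk|Kk|KK
K/I-2 aff ·: Kk|KK
K/II-1 ? I-1×I-2: kk|Kk|KK
K/II-2 ? ·: kk|Kk|KK
K/III-1 aff II-1×II-2: Kk|KK
K/III-2 ? II-1×II-2: kk|Kk|KK
K/III-3 ? II-1×II-2: kk|Kk|KK
⇒ K over [I-1,I-2,II-1,II-2,III-1,III-2,III-3]: 200 consistent
W/I-1 ? ·: ww|Ww|WW
W/I-2 aff ·: Ww|WW
W/II-1 ? I-1×I-2: ww|Ww|WW
W/II-2 aff ·: Ww|WW
W/III-1 ? II-1×II-2: ww|Ww|WW
W/III-2 ? II-1×II-2: ww|Ww|WW
W/III-3 ? II-1×II-2: ww|Ww|WW
⇒ W over [I-1,I-2,II-1,II-2,III-1,III-2,III-3]: 229 consistent

III-2 ∈ {Ff KK WW, Ff KK Ww, Ff KK ww, Ff Kk WW, Ff Kk Ww, Ff Kk ww, Ff kk WW, Ff kk Ww, Ff kk ww, ff KK WW, ff KK Ww, ff KK ww, ff Kk WW, ff Kk Ww, ff Kk ww, ff kk WW, ff kk Ww, ff kk ww}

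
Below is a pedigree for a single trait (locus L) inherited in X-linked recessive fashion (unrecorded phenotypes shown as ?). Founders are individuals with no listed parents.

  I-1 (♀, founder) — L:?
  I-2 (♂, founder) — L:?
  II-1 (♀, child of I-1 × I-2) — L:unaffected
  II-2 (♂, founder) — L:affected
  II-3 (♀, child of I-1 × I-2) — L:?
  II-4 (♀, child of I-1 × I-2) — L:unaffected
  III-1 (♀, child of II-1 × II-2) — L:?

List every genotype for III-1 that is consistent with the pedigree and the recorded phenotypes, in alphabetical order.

III-1 ∈ {X^LX^l, X^lX^l}

L/I-1 ? ·: X^LX^L|X^LX^l|X^lX^l
L/I-2 ? ·: X^LY|X^lY
L/II-1 un I-1×I-2: X^LX^L|X^LX^l
L/II-2 aff ·: X^lY
L/II-3 ? I-1×I-2: X^LX^L|X^LX^l|X^lX^l
L/II-4 un I-1×I-2: X^LX^L|X^LX^l
L/III-1 ? II-1×II-2: X^LX^l|X^lX^l
⇒ L over [I-1,I-2,II-1,II-2,II-3,II-4,III-1]: 21 consistent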